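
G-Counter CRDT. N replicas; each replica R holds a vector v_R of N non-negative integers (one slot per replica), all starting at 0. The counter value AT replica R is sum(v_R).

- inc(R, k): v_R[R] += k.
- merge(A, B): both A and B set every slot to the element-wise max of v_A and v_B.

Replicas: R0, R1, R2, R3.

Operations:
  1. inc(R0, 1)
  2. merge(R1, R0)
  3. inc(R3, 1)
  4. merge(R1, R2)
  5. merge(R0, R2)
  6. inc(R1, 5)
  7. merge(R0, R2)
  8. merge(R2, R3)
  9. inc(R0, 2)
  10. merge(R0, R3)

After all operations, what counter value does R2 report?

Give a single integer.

Answer: 2

Derivation:
Op 1: inc R0 by 1 -> R0=(1,0,0,0) value=1
Op 2: merge R1<->R0 -> R1=(1,0,0,0) R0=(1,0,0,0)
Op 3: inc R3 by 1 -> R3=(0,0,0,1) value=1
Op 4: merge R1<->R2 -> R1=(1,0,0,0) R2=(1,0,0,0)
Op 5: merge R0<->R2 -> R0=(1,0,0,0) R2=(1,0,0,0)
Op 6: inc R1 by 5 -> R1=(1,5,0,0) value=6
Op 7: merge R0<->R2 -> R0=(1,0,0,0) R2=(1,0,0,0)
Op 8: merge R2<->R3 -> R2=(1,0,0,1) R3=(1,0,0,1)
Op 9: inc R0 by 2 -> R0=(3,0,0,0) value=3
Op 10: merge R0<->R3 -> R0=(3,0,0,1) R3=(3,0,0,1)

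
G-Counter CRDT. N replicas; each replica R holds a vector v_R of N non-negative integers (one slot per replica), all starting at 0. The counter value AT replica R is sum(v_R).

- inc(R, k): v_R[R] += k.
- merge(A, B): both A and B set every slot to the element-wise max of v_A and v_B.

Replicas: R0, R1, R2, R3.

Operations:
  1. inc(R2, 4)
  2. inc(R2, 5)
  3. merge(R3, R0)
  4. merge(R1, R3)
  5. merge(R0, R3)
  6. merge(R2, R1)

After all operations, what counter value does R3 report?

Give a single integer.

Answer: 0

Derivation:
Op 1: inc R2 by 4 -> R2=(0,0,4,0) value=4
Op 2: inc R2 by 5 -> R2=(0,0,9,0) value=9
Op 3: merge R3<->R0 -> R3=(0,0,0,0) R0=(0,0,0,0)
Op 4: merge R1<->R3 -> R1=(0,0,0,0) R3=(0,0,0,0)
Op 5: merge R0<->R3 -> R0=(0,0,0,0) R3=(0,0,0,0)
Op 6: merge R2<->R1 -> R2=(0,0,9,0) R1=(0,0,9,0)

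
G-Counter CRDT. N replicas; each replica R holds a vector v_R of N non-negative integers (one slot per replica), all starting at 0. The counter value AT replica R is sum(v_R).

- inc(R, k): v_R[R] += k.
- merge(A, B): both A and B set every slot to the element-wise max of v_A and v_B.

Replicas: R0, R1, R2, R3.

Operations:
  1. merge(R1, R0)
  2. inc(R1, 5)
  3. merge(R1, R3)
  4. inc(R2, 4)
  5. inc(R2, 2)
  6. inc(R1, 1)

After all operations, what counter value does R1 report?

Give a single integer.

Op 1: merge R1<->R0 -> R1=(0,0,0,0) R0=(0,0,0,0)
Op 2: inc R1 by 5 -> R1=(0,5,0,0) value=5
Op 3: merge R1<->R3 -> R1=(0,5,0,0) R3=(0,5,0,0)
Op 4: inc R2 by 4 -> R2=(0,0,4,0) value=4
Op 5: inc R2 by 2 -> R2=(0,0,6,0) value=6
Op 6: inc R1 by 1 -> R1=(0,6,0,0) value=6

Answer: 6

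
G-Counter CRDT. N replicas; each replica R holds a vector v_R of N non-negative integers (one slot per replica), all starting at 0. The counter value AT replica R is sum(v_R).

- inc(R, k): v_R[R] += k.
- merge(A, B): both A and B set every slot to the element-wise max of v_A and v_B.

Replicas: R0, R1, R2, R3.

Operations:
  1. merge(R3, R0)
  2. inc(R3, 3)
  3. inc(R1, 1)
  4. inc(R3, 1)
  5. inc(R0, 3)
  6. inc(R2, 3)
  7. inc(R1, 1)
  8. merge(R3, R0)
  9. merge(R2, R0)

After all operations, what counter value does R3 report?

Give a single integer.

Answer: 7

Derivation:
Op 1: merge R3<->R0 -> R3=(0,0,0,0) R0=(0,0,0,0)
Op 2: inc R3 by 3 -> R3=(0,0,0,3) value=3
Op 3: inc R1 by 1 -> R1=(0,1,0,0) value=1
Op 4: inc R3 by 1 -> R3=(0,0,0,4) value=4
Op 5: inc R0 by 3 -> R0=(3,0,0,0) value=3
Op 6: inc R2 by 3 -> R2=(0,0,3,0) value=3
Op 7: inc R1 by 1 -> R1=(0,2,0,0) value=2
Op 8: merge R3<->R0 -> R3=(3,0,0,4) R0=(3,0,0,4)
Op 9: merge R2<->R0 -> R2=(3,0,3,4) R0=(3,0,3,4)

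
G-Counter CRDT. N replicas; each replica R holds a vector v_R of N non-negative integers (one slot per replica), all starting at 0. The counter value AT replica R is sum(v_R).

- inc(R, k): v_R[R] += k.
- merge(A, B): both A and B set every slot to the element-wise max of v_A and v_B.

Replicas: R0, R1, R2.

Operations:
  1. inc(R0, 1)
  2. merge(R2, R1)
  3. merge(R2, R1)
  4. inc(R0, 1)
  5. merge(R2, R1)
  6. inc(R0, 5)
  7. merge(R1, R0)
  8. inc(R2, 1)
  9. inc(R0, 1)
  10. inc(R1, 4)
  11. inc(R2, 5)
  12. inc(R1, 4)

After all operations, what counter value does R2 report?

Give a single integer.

Op 1: inc R0 by 1 -> R0=(1,0,0) value=1
Op 2: merge R2<->R1 -> R2=(0,0,0) R1=(0,0,0)
Op 3: merge R2<->R1 -> R2=(0,0,0) R1=(0,0,0)
Op 4: inc R0 by 1 -> R0=(2,0,0) value=2
Op 5: merge R2<->R1 -> R2=(0,0,0) R1=(0,0,0)
Op 6: inc R0 by 5 -> R0=(7,0,0) value=7
Op 7: merge R1<->R0 -> R1=(7,0,0) R0=(7,0,0)
Op 8: inc R2 by 1 -> R2=(0,0,1) value=1
Op 9: inc R0 by 1 -> R0=(8,0,0) value=8
Op 10: inc R1 by 4 -> R1=(7,4,0) value=11
Op 11: inc R2 by 5 -> R2=(0,0,6) value=6
Op 12: inc R1 by 4 -> R1=(7,8,0) value=15

Answer: 6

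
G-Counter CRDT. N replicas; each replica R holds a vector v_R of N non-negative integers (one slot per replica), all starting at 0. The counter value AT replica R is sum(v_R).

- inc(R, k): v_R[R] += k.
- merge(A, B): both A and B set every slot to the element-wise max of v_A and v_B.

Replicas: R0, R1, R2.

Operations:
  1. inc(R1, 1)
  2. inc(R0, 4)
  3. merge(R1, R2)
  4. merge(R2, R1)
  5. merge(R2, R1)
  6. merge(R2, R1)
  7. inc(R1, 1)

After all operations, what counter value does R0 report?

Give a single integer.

Answer: 4

Derivation:
Op 1: inc R1 by 1 -> R1=(0,1,0) value=1
Op 2: inc R0 by 4 -> R0=(4,0,0) value=4
Op 3: merge R1<->R2 -> R1=(0,1,0) R2=(0,1,0)
Op 4: merge R2<->R1 -> R2=(0,1,0) R1=(0,1,0)
Op 5: merge R2<->R1 -> R2=(0,1,0) R1=(0,1,0)
Op 6: merge R2<->R1 -> R2=(0,1,0) R1=(0,1,0)
Op 7: inc R1 by 1 -> R1=(0,2,0) value=2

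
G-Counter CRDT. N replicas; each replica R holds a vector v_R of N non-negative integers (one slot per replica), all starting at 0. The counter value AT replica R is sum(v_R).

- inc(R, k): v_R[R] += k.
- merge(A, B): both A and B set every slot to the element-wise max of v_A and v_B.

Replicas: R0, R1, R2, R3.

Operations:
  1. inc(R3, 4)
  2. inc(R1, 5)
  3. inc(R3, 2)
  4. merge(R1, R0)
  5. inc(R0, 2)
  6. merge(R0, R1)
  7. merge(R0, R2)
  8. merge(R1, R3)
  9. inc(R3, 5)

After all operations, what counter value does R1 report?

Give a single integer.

Answer: 13

Derivation:
Op 1: inc R3 by 4 -> R3=(0,0,0,4) value=4
Op 2: inc R1 by 5 -> R1=(0,5,0,0) value=5
Op 3: inc R3 by 2 -> R3=(0,0,0,6) value=6
Op 4: merge R1<->R0 -> R1=(0,5,0,0) R0=(0,5,0,0)
Op 5: inc R0 by 2 -> R0=(2,5,0,0) value=7
Op 6: merge R0<->R1 -> R0=(2,5,0,0) R1=(2,5,0,0)
Op 7: merge R0<->R2 -> R0=(2,5,0,0) R2=(2,5,0,0)
Op 8: merge R1<->R3 -> R1=(2,5,0,6) R3=(2,5,0,6)
Op 9: inc R3 by 5 -> R3=(2,5,0,11) value=18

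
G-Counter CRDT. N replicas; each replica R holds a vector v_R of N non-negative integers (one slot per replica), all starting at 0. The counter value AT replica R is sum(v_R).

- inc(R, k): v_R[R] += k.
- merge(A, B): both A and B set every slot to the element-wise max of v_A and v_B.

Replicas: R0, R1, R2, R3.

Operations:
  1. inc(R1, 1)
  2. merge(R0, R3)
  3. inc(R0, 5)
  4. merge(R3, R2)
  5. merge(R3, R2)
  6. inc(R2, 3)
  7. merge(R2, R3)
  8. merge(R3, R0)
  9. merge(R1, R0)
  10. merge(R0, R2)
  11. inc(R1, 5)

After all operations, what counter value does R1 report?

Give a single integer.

Answer: 14

Derivation:
Op 1: inc R1 by 1 -> R1=(0,1,0,0) value=1
Op 2: merge R0<->R3 -> R0=(0,0,0,0) R3=(0,0,0,0)
Op 3: inc R0 by 5 -> R0=(5,0,0,0) value=5
Op 4: merge R3<->R2 -> R3=(0,0,0,0) R2=(0,0,0,0)
Op 5: merge R3<->R2 -> R3=(0,0,0,0) R2=(0,0,0,0)
Op 6: inc R2 by 3 -> R2=(0,0,3,0) value=3
Op 7: merge R2<->R3 -> R2=(0,0,3,0) R3=(0,0,3,0)
Op 8: merge R3<->R0 -> R3=(5,0,3,0) R0=(5,0,3,0)
Op 9: merge R1<->R0 -> R1=(5,1,3,0) R0=(5,1,3,0)
Op 10: merge R0<->R2 -> R0=(5,1,3,0) R2=(5,1,3,0)
Op 11: inc R1 by 5 -> R1=(5,6,3,0) value=14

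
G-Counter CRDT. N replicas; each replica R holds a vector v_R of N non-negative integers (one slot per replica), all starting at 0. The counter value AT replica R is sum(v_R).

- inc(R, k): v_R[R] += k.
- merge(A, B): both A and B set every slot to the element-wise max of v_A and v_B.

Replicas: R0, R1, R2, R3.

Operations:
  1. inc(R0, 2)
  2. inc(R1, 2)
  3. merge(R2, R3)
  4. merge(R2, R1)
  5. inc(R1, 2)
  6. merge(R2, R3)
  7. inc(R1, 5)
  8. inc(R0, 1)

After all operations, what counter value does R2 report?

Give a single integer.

Op 1: inc R0 by 2 -> R0=(2,0,0,0) value=2
Op 2: inc R1 by 2 -> R1=(0,2,0,0) value=2
Op 3: merge R2<->R3 -> R2=(0,0,0,0) R3=(0,0,0,0)
Op 4: merge R2<->R1 -> R2=(0,2,0,0) R1=(0,2,0,0)
Op 5: inc R1 by 2 -> R1=(0,4,0,0) value=4
Op 6: merge R2<->R3 -> R2=(0,2,0,0) R3=(0,2,0,0)
Op 7: inc R1 by 5 -> R1=(0,9,0,0) value=9
Op 8: inc R0 by 1 -> R0=(3,0,0,0) value=3

Answer: 2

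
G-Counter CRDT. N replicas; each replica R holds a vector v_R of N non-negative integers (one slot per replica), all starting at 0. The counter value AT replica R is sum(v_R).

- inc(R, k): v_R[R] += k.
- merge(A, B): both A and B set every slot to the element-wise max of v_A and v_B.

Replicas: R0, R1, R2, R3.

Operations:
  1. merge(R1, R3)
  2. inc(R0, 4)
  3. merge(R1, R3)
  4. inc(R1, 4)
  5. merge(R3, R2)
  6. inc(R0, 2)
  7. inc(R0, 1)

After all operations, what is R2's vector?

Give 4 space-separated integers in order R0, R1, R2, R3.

Op 1: merge R1<->R3 -> R1=(0,0,0,0) R3=(0,0,0,0)
Op 2: inc R0 by 4 -> R0=(4,0,0,0) value=4
Op 3: merge R1<->R3 -> R1=(0,0,0,0) R3=(0,0,0,0)
Op 4: inc R1 by 4 -> R1=(0,4,0,0) value=4
Op 5: merge R3<->R2 -> R3=(0,0,0,0) R2=(0,0,0,0)
Op 6: inc R0 by 2 -> R0=(6,0,0,0) value=6
Op 7: inc R0 by 1 -> R0=(7,0,0,0) value=7

Answer: 0 0 0 0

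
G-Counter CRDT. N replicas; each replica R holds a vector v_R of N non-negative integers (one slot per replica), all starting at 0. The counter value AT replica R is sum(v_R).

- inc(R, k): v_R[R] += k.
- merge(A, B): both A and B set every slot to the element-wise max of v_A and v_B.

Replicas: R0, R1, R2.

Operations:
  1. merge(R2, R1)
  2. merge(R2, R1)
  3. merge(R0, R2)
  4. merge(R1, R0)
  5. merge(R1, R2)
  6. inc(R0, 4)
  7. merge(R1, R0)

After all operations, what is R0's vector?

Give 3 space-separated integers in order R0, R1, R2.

Answer: 4 0 0

Derivation:
Op 1: merge R2<->R1 -> R2=(0,0,0) R1=(0,0,0)
Op 2: merge R2<->R1 -> R2=(0,0,0) R1=(0,0,0)
Op 3: merge R0<->R2 -> R0=(0,0,0) R2=(0,0,0)
Op 4: merge R1<->R0 -> R1=(0,0,0) R0=(0,0,0)
Op 5: merge R1<->R2 -> R1=(0,0,0) R2=(0,0,0)
Op 6: inc R0 by 4 -> R0=(4,0,0) value=4
Op 7: merge R1<->R0 -> R1=(4,0,0) R0=(4,0,0)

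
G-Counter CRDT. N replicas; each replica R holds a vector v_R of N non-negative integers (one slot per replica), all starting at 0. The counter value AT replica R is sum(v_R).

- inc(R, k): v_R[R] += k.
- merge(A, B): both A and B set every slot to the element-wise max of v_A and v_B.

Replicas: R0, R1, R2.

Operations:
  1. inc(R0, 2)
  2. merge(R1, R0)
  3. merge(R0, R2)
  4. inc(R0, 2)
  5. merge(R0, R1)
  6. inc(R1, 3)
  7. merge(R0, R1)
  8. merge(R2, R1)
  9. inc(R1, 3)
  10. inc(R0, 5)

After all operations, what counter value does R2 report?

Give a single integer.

Op 1: inc R0 by 2 -> R0=(2,0,0) value=2
Op 2: merge R1<->R0 -> R1=(2,0,0) R0=(2,0,0)
Op 3: merge R0<->R2 -> R0=(2,0,0) R2=(2,0,0)
Op 4: inc R0 by 2 -> R0=(4,0,0) value=4
Op 5: merge R0<->R1 -> R0=(4,0,0) R1=(4,0,0)
Op 6: inc R1 by 3 -> R1=(4,3,0) value=7
Op 7: merge R0<->R1 -> R0=(4,3,0) R1=(4,3,0)
Op 8: merge R2<->R1 -> R2=(4,3,0) R1=(4,3,0)
Op 9: inc R1 by 3 -> R1=(4,6,0) value=10
Op 10: inc R0 by 5 -> R0=(9,3,0) value=12

Answer: 7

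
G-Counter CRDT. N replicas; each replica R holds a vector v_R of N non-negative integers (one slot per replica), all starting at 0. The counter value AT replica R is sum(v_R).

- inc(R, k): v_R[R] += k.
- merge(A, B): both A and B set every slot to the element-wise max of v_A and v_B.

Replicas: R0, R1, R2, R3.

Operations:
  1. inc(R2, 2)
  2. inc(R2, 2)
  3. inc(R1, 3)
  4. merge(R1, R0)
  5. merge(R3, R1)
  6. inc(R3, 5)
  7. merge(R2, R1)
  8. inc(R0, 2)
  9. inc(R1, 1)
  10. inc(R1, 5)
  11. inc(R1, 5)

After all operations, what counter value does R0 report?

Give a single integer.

Op 1: inc R2 by 2 -> R2=(0,0,2,0) value=2
Op 2: inc R2 by 2 -> R2=(0,0,4,0) value=4
Op 3: inc R1 by 3 -> R1=(0,3,0,0) value=3
Op 4: merge R1<->R0 -> R1=(0,3,0,0) R0=(0,3,0,0)
Op 5: merge R3<->R1 -> R3=(0,3,0,0) R1=(0,3,0,0)
Op 6: inc R3 by 5 -> R3=(0,3,0,5) value=8
Op 7: merge R2<->R1 -> R2=(0,3,4,0) R1=(0,3,4,0)
Op 8: inc R0 by 2 -> R0=(2,3,0,0) value=5
Op 9: inc R1 by 1 -> R1=(0,4,4,0) value=8
Op 10: inc R1 by 5 -> R1=(0,9,4,0) value=13
Op 11: inc R1 by 5 -> R1=(0,14,4,0) value=18

Answer: 5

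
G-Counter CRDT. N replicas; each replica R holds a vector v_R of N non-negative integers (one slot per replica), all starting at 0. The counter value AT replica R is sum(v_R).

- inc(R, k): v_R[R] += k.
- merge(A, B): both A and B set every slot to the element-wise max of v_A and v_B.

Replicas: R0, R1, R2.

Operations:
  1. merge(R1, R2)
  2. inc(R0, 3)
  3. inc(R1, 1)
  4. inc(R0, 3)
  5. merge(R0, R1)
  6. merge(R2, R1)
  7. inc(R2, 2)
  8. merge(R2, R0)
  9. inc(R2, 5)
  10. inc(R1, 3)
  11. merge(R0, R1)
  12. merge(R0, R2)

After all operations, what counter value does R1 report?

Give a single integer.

Answer: 12

Derivation:
Op 1: merge R1<->R2 -> R1=(0,0,0) R2=(0,0,0)
Op 2: inc R0 by 3 -> R0=(3,0,0) value=3
Op 3: inc R1 by 1 -> R1=(0,1,0) value=1
Op 4: inc R0 by 3 -> R0=(6,0,0) value=6
Op 5: merge R0<->R1 -> R0=(6,1,0) R1=(6,1,0)
Op 6: merge R2<->R1 -> R2=(6,1,0) R1=(6,1,0)
Op 7: inc R2 by 2 -> R2=(6,1,2) value=9
Op 8: merge R2<->R0 -> R2=(6,1,2) R0=(6,1,2)
Op 9: inc R2 by 5 -> R2=(6,1,7) value=14
Op 10: inc R1 by 3 -> R1=(6,4,0) value=10
Op 11: merge R0<->R1 -> R0=(6,4,2) R1=(6,4,2)
Op 12: merge R0<->R2 -> R0=(6,4,7) R2=(6,4,7)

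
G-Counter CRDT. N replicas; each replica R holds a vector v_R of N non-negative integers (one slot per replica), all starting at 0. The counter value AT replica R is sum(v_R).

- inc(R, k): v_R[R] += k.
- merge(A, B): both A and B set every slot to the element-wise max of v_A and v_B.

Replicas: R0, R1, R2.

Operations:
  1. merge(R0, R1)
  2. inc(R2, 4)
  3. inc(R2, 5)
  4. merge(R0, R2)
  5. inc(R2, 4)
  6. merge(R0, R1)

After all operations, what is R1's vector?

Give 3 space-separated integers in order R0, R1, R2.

Op 1: merge R0<->R1 -> R0=(0,0,0) R1=(0,0,0)
Op 2: inc R2 by 4 -> R2=(0,0,4) value=4
Op 3: inc R2 by 5 -> R2=(0,0,9) value=9
Op 4: merge R0<->R2 -> R0=(0,0,9) R2=(0,0,9)
Op 5: inc R2 by 4 -> R2=(0,0,13) value=13
Op 6: merge R0<->R1 -> R0=(0,0,9) R1=(0,0,9)

Answer: 0 0 9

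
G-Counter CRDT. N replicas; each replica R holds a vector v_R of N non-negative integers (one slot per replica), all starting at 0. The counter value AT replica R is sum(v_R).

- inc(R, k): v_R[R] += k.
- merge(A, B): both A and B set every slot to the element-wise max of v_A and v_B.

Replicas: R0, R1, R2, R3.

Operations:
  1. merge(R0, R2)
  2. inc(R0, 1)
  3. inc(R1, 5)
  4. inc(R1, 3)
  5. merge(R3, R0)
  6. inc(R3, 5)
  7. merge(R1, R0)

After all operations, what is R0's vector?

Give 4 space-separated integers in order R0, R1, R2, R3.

Answer: 1 8 0 0

Derivation:
Op 1: merge R0<->R2 -> R0=(0,0,0,0) R2=(0,0,0,0)
Op 2: inc R0 by 1 -> R0=(1,0,0,0) value=1
Op 3: inc R1 by 5 -> R1=(0,5,0,0) value=5
Op 4: inc R1 by 3 -> R1=(0,8,0,0) value=8
Op 5: merge R3<->R0 -> R3=(1,0,0,0) R0=(1,0,0,0)
Op 6: inc R3 by 5 -> R3=(1,0,0,5) value=6
Op 7: merge R1<->R0 -> R1=(1,8,0,0) R0=(1,8,0,0)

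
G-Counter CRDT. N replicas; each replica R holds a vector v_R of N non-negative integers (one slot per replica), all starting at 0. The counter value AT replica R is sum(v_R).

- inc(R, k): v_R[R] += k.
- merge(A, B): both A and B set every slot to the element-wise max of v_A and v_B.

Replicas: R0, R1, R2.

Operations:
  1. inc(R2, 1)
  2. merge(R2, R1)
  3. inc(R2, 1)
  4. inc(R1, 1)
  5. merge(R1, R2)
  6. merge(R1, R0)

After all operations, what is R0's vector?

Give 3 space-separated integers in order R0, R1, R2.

Answer: 0 1 2

Derivation:
Op 1: inc R2 by 1 -> R2=(0,0,1) value=1
Op 2: merge R2<->R1 -> R2=(0,0,1) R1=(0,0,1)
Op 3: inc R2 by 1 -> R2=(0,0,2) value=2
Op 4: inc R1 by 1 -> R1=(0,1,1) value=2
Op 5: merge R1<->R2 -> R1=(0,1,2) R2=(0,1,2)
Op 6: merge R1<->R0 -> R1=(0,1,2) R0=(0,1,2)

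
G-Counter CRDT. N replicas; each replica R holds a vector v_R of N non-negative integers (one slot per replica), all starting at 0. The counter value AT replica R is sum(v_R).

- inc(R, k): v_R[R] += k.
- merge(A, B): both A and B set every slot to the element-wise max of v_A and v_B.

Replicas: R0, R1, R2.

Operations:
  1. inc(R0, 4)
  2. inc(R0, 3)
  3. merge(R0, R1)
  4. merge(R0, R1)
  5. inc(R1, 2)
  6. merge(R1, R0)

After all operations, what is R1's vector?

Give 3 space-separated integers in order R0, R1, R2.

Op 1: inc R0 by 4 -> R0=(4,0,0) value=4
Op 2: inc R0 by 3 -> R0=(7,0,0) value=7
Op 3: merge R0<->R1 -> R0=(7,0,0) R1=(7,0,0)
Op 4: merge R0<->R1 -> R0=(7,0,0) R1=(7,0,0)
Op 5: inc R1 by 2 -> R1=(7,2,0) value=9
Op 6: merge R1<->R0 -> R1=(7,2,0) R0=(7,2,0)

Answer: 7 2 0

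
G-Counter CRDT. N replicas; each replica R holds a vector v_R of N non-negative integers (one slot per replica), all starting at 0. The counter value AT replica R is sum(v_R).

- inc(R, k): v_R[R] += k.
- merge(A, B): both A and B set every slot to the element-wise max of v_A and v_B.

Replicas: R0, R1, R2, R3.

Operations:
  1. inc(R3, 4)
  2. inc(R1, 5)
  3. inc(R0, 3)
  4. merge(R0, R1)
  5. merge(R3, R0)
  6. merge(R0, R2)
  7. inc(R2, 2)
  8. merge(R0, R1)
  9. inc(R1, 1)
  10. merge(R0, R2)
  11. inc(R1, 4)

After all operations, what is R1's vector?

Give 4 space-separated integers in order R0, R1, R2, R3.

Op 1: inc R3 by 4 -> R3=(0,0,0,4) value=4
Op 2: inc R1 by 5 -> R1=(0,5,0,0) value=5
Op 3: inc R0 by 3 -> R0=(3,0,0,0) value=3
Op 4: merge R0<->R1 -> R0=(3,5,0,0) R1=(3,5,0,0)
Op 5: merge R3<->R0 -> R3=(3,5,0,4) R0=(3,5,0,4)
Op 6: merge R0<->R2 -> R0=(3,5,0,4) R2=(3,5,0,4)
Op 7: inc R2 by 2 -> R2=(3,5,2,4) value=14
Op 8: merge R0<->R1 -> R0=(3,5,0,4) R1=(3,5,0,4)
Op 9: inc R1 by 1 -> R1=(3,6,0,4) value=13
Op 10: merge R0<->R2 -> R0=(3,5,2,4) R2=(3,5,2,4)
Op 11: inc R1 by 4 -> R1=(3,10,0,4) value=17

Answer: 3 10 0 4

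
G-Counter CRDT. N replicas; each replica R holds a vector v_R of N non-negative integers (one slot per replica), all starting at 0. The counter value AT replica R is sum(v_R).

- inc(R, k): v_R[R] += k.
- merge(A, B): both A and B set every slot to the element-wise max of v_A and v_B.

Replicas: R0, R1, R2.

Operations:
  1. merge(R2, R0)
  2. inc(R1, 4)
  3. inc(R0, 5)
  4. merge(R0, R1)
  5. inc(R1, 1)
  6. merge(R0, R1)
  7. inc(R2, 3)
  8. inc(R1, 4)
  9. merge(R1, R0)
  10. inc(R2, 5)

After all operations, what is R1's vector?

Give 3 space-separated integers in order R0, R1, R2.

Op 1: merge R2<->R0 -> R2=(0,0,0) R0=(0,0,0)
Op 2: inc R1 by 4 -> R1=(0,4,0) value=4
Op 3: inc R0 by 5 -> R0=(5,0,0) value=5
Op 4: merge R0<->R1 -> R0=(5,4,0) R1=(5,4,0)
Op 5: inc R1 by 1 -> R1=(5,5,0) value=10
Op 6: merge R0<->R1 -> R0=(5,5,0) R1=(5,5,0)
Op 7: inc R2 by 3 -> R2=(0,0,3) value=3
Op 8: inc R1 by 4 -> R1=(5,9,0) value=14
Op 9: merge R1<->R0 -> R1=(5,9,0) R0=(5,9,0)
Op 10: inc R2 by 5 -> R2=(0,0,8) value=8

Answer: 5 9 0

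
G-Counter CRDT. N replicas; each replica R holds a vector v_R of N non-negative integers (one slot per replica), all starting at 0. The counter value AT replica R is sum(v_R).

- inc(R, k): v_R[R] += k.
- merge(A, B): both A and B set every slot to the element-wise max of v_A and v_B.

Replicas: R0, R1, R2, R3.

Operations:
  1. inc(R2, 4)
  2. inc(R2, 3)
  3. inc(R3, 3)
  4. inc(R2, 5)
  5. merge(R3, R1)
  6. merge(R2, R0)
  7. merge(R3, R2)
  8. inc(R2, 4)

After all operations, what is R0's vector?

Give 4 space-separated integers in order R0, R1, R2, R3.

Answer: 0 0 12 0

Derivation:
Op 1: inc R2 by 4 -> R2=(0,0,4,0) value=4
Op 2: inc R2 by 3 -> R2=(0,0,7,0) value=7
Op 3: inc R3 by 3 -> R3=(0,0,0,3) value=3
Op 4: inc R2 by 5 -> R2=(0,0,12,0) value=12
Op 5: merge R3<->R1 -> R3=(0,0,0,3) R1=(0,0,0,3)
Op 6: merge R2<->R0 -> R2=(0,0,12,0) R0=(0,0,12,0)
Op 7: merge R3<->R2 -> R3=(0,0,12,3) R2=(0,0,12,3)
Op 8: inc R2 by 4 -> R2=(0,0,16,3) value=19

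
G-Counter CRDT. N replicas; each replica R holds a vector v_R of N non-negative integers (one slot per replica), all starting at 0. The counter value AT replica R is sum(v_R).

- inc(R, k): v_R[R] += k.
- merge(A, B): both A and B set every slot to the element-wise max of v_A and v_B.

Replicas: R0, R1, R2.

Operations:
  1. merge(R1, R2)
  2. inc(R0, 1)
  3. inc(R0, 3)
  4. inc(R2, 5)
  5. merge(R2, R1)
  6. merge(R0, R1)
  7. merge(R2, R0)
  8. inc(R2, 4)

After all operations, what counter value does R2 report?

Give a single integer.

Answer: 13

Derivation:
Op 1: merge R1<->R2 -> R1=(0,0,0) R2=(0,0,0)
Op 2: inc R0 by 1 -> R0=(1,0,0) value=1
Op 3: inc R0 by 3 -> R0=(4,0,0) value=4
Op 4: inc R2 by 5 -> R2=(0,0,5) value=5
Op 5: merge R2<->R1 -> R2=(0,0,5) R1=(0,0,5)
Op 6: merge R0<->R1 -> R0=(4,0,5) R1=(4,0,5)
Op 7: merge R2<->R0 -> R2=(4,0,5) R0=(4,0,5)
Op 8: inc R2 by 4 -> R2=(4,0,9) value=13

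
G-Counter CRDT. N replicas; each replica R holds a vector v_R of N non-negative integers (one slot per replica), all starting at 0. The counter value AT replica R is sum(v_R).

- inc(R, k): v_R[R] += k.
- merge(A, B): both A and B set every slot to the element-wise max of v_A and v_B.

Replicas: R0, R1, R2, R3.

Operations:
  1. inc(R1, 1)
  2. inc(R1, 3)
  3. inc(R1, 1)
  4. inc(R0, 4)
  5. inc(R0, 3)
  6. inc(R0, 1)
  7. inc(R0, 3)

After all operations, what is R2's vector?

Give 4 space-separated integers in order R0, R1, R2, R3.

Answer: 0 0 0 0

Derivation:
Op 1: inc R1 by 1 -> R1=(0,1,0,0) value=1
Op 2: inc R1 by 3 -> R1=(0,4,0,0) value=4
Op 3: inc R1 by 1 -> R1=(0,5,0,0) value=5
Op 4: inc R0 by 4 -> R0=(4,0,0,0) value=4
Op 5: inc R0 by 3 -> R0=(7,0,0,0) value=7
Op 6: inc R0 by 1 -> R0=(8,0,0,0) value=8
Op 7: inc R0 by 3 -> R0=(11,0,0,0) value=11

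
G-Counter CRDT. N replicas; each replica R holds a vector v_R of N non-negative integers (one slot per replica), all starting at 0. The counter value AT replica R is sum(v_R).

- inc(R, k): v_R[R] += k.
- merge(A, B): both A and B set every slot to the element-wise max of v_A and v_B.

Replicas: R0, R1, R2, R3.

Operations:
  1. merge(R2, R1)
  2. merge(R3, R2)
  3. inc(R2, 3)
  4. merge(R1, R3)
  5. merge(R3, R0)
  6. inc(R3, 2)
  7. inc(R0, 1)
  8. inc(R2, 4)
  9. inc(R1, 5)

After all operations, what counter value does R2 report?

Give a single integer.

Answer: 7

Derivation:
Op 1: merge R2<->R1 -> R2=(0,0,0,0) R1=(0,0,0,0)
Op 2: merge R3<->R2 -> R3=(0,0,0,0) R2=(0,0,0,0)
Op 3: inc R2 by 3 -> R2=(0,0,3,0) value=3
Op 4: merge R1<->R3 -> R1=(0,0,0,0) R3=(0,0,0,0)
Op 5: merge R3<->R0 -> R3=(0,0,0,0) R0=(0,0,0,0)
Op 6: inc R3 by 2 -> R3=(0,0,0,2) value=2
Op 7: inc R0 by 1 -> R0=(1,0,0,0) value=1
Op 8: inc R2 by 4 -> R2=(0,0,7,0) value=7
Op 9: inc R1 by 5 -> R1=(0,5,0,0) value=5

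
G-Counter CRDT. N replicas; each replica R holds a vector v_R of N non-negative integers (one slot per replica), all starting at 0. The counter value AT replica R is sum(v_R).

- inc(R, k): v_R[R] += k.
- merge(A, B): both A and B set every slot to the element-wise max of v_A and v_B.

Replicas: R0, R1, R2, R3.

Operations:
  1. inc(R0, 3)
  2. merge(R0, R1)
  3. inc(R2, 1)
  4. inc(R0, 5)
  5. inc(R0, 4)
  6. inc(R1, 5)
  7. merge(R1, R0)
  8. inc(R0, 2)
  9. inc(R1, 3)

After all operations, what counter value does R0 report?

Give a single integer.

Answer: 19

Derivation:
Op 1: inc R0 by 3 -> R0=(3,0,0,0) value=3
Op 2: merge R0<->R1 -> R0=(3,0,0,0) R1=(3,0,0,0)
Op 3: inc R2 by 1 -> R2=(0,0,1,0) value=1
Op 4: inc R0 by 5 -> R0=(8,0,0,0) value=8
Op 5: inc R0 by 4 -> R0=(12,0,0,0) value=12
Op 6: inc R1 by 5 -> R1=(3,5,0,0) value=8
Op 7: merge R1<->R0 -> R1=(12,5,0,0) R0=(12,5,0,0)
Op 8: inc R0 by 2 -> R0=(14,5,0,0) value=19
Op 9: inc R1 by 3 -> R1=(12,8,0,0) value=20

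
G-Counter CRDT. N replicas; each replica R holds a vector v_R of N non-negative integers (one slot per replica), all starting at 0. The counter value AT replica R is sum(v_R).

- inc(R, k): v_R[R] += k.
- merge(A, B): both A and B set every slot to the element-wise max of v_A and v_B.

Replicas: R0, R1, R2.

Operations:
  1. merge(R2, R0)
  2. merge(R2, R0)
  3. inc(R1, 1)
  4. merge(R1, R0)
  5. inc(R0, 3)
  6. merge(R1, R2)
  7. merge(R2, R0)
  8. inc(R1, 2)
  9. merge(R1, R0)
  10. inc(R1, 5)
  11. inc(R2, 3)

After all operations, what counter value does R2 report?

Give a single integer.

Answer: 7

Derivation:
Op 1: merge R2<->R0 -> R2=(0,0,0) R0=(0,0,0)
Op 2: merge R2<->R0 -> R2=(0,0,0) R0=(0,0,0)
Op 3: inc R1 by 1 -> R1=(0,1,0) value=1
Op 4: merge R1<->R0 -> R1=(0,1,0) R0=(0,1,0)
Op 5: inc R0 by 3 -> R0=(3,1,0) value=4
Op 6: merge R1<->R2 -> R1=(0,1,0) R2=(0,1,0)
Op 7: merge R2<->R0 -> R2=(3,1,0) R0=(3,1,0)
Op 8: inc R1 by 2 -> R1=(0,3,0) value=3
Op 9: merge R1<->R0 -> R1=(3,3,0) R0=(3,3,0)
Op 10: inc R1 by 5 -> R1=(3,8,0) value=11
Op 11: inc R2 by 3 -> R2=(3,1,3) value=7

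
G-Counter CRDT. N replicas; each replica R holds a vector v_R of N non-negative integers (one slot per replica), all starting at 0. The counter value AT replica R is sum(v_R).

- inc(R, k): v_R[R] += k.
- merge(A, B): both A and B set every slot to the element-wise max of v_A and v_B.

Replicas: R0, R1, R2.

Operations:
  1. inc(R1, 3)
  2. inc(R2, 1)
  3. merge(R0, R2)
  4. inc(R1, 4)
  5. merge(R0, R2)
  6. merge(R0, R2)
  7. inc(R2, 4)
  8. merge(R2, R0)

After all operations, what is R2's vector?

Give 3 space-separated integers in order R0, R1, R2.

Answer: 0 0 5

Derivation:
Op 1: inc R1 by 3 -> R1=(0,3,0) value=3
Op 2: inc R2 by 1 -> R2=(0,0,1) value=1
Op 3: merge R0<->R2 -> R0=(0,0,1) R2=(0,0,1)
Op 4: inc R1 by 4 -> R1=(0,7,0) value=7
Op 5: merge R0<->R2 -> R0=(0,0,1) R2=(0,0,1)
Op 6: merge R0<->R2 -> R0=(0,0,1) R2=(0,0,1)
Op 7: inc R2 by 4 -> R2=(0,0,5) value=5
Op 8: merge R2<->R0 -> R2=(0,0,5) R0=(0,0,5)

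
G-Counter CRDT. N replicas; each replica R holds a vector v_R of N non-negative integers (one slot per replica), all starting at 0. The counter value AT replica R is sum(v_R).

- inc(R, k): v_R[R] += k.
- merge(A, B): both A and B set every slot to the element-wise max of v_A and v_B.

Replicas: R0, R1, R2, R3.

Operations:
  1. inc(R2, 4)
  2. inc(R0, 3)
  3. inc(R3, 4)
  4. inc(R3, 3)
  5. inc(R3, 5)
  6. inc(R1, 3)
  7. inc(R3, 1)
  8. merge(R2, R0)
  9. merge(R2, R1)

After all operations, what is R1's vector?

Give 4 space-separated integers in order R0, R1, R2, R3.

Op 1: inc R2 by 4 -> R2=(0,0,4,0) value=4
Op 2: inc R0 by 3 -> R0=(3,0,0,0) value=3
Op 3: inc R3 by 4 -> R3=(0,0,0,4) value=4
Op 4: inc R3 by 3 -> R3=(0,0,0,7) value=7
Op 5: inc R3 by 5 -> R3=(0,0,0,12) value=12
Op 6: inc R1 by 3 -> R1=(0,3,0,0) value=3
Op 7: inc R3 by 1 -> R3=(0,0,0,13) value=13
Op 8: merge R2<->R0 -> R2=(3,0,4,0) R0=(3,0,4,0)
Op 9: merge R2<->R1 -> R2=(3,3,4,0) R1=(3,3,4,0)

Answer: 3 3 4 0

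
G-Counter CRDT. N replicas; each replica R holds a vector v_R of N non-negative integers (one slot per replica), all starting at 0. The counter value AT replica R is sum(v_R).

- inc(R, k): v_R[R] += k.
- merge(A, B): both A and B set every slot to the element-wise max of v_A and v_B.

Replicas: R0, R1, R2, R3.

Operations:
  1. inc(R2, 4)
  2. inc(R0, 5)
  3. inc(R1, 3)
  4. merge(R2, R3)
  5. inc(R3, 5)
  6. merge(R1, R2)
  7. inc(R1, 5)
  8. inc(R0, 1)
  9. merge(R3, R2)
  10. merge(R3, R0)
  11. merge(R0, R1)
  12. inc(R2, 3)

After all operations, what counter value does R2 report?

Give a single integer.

Answer: 15

Derivation:
Op 1: inc R2 by 4 -> R2=(0,0,4,0) value=4
Op 2: inc R0 by 5 -> R0=(5,0,0,0) value=5
Op 3: inc R1 by 3 -> R1=(0,3,0,0) value=3
Op 4: merge R2<->R3 -> R2=(0,0,4,0) R3=(0,0,4,0)
Op 5: inc R3 by 5 -> R3=(0,0,4,5) value=9
Op 6: merge R1<->R2 -> R1=(0,3,4,0) R2=(0,3,4,0)
Op 7: inc R1 by 5 -> R1=(0,8,4,0) value=12
Op 8: inc R0 by 1 -> R0=(6,0,0,0) value=6
Op 9: merge R3<->R2 -> R3=(0,3,4,5) R2=(0,3,4,5)
Op 10: merge R3<->R0 -> R3=(6,3,4,5) R0=(6,3,4,5)
Op 11: merge R0<->R1 -> R0=(6,8,4,5) R1=(6,8,4,5)
Op 12: inc R2 by 3 -> R2=(0,3,7,5) value=15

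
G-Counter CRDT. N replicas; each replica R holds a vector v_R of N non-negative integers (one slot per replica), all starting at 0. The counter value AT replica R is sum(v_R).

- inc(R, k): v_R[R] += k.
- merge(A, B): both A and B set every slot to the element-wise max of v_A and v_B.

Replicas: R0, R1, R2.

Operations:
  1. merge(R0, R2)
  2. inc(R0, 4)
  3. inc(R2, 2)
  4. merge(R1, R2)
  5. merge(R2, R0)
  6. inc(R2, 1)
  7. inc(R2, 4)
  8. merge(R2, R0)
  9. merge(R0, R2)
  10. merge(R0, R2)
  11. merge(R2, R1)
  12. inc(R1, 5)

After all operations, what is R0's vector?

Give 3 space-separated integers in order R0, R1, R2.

Answer: 4 0 7

Derivation:
Op 1: merge R0<->R2 -> R0=(0,0,0) R2=(0,0,0)
Op 2: inc R0 by 4 -> R0=(4,0,0) value=4
Op 3: inc R2 by 2 -> R2=(0,0,2) value=2
Op 4: merge R1<->R2 -> R1=(0,0,2) R2=(0,0,2)
Op 5: merge R2<->R0 -> R2=(4,0,2) R0=(4,0,2)
Op 6: inc R2 by 1 -> R2=(4,0,3) value=7
Op 7: inc R2 by 4 -> R2=(4,0,7) value=11
Op 8: merge R2<->R0 -> R2=(4,0,7) R0=(4,0,7)
Op 9: merge R0<->R2 -> R0=(4,0,7) R2=(4,0,7)
Op 10: merge R0<->R2 -> R0=(4,0,7) R2=(4,0,7)
Op 11: merge R2<->R1 -> R2=(4,0,7) R1=(4,0,7)
Op 12: inc R1 by 5 -> R1=(4,5,7) value=16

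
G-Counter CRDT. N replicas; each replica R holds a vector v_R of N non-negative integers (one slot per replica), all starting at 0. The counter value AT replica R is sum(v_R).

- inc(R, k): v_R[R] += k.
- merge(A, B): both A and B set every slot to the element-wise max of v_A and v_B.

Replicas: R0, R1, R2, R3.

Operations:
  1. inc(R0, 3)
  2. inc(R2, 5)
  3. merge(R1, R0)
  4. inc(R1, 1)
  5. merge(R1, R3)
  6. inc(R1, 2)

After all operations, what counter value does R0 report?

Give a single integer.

Op 1: inc R0 by 3 -> R0=(3,0,0,0) value=3
Op 2: inc R2 by 5 -> R2=(0,0,5,0) value=5
Op 3: merge R1<->R0 -> R1=(3,0,0,0) R0=(3,0,0,0)
Op 4: inc R1 by 1 -> R1=(3,1,0,0) value=4
Op 5: merge R1<->R3 -> R1=(3,1,0,0) R3=(3,1,0,0)
Op 6: inc R1 by 2 -> R1=(3,3,0,0) value=6

Answer: 3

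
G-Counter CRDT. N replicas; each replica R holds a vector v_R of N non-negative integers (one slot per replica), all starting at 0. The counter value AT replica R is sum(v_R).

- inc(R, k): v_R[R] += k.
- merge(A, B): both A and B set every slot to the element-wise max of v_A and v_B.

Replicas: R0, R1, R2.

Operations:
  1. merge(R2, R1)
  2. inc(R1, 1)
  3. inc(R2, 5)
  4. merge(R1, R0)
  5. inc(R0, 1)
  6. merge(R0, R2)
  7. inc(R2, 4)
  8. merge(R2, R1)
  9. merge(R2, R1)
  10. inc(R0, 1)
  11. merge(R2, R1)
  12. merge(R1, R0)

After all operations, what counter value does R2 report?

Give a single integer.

Answer: 11

Derivation:
Op 1: merge R2<->R1 -> R2=(0,0,0) R1=(0,0,0)
Op 2: inc R1 by 1 -> R1=(0,1,0) value=1
Op 3: inc R2 by 5 -> R2=(0,0,5) value=5
Op 4: merge R1<->R0 -> R1=(0,1,0) R0=(0,1,0)
Op 5: inc R0 by 1 -> R0=(1,1,0) value=2
Op 6: merge R0<->R2 -> R0=(1,1,5) R2=(1,1,5)
Op 7: inc R2 by 4 -> R2=(1,1,9) value=11
Op 8: merge R2<->R1 -> R2=(1,1,9) R1=(1,1,9)
Op 9: merge R2<->R1 -> R2=(1,1,9) R1=(1,1,9)
Op 10: inc R0 by 1 -> R0=(2,1,5) value=8
Op 11: merge R2<->R1 -> R2=(1,1,9) R1=(1,1,9)
Op 12: merge R1<->R0 -> R1=(2,1,9) R0=(2,1,9)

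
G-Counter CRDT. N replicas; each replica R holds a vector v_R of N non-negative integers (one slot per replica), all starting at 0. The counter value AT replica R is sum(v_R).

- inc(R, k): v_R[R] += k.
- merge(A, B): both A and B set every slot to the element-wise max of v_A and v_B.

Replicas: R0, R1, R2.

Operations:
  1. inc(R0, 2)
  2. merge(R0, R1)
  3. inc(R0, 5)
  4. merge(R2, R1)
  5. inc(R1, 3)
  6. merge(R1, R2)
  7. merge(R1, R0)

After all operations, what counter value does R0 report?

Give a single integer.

Answer: 10

Derivation:
Op 1: inc R0 by 2 -> R0=(2,0,0) value=2
Op 2: merge R0<->R1 -> R0=(2,0,0) R1=(2,0,0)
Op 3: inc R0 by 5 -> R0=(7,0,0) value=7
Op 4: merge R2<->R1 -> R2=(2,0,0) R1=(2,0,0)
Op 5: inc R1 by 3 -> R1=(2,3,0) value=5
Op 6: merge R1<->R2 -> R1=(2,3,0) R2=(2,3,0)
Op 7: merge R1<->R0 -> R1=(7,3,0) R0=(7,3,0)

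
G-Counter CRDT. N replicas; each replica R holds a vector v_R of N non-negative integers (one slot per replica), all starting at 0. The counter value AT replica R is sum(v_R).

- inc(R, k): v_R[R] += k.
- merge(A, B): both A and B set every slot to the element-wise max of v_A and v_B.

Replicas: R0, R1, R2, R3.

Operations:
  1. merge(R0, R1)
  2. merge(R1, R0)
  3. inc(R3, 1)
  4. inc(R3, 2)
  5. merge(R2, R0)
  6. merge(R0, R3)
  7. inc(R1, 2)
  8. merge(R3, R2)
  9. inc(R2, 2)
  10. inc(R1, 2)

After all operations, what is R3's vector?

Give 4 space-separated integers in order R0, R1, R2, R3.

Op 1: merge R0<->R1 -> R0=(0,0,0,0) R1=(0,0,0,0)
Op 2: merge R1<->R0 -> R1=(0,0,0,0) R0=(0,0,0,0)
Op 3: inc R3 by 1 -> R3=(0,0,0,1) value=1
Op 4: inc R3 by 2 -> R3=(0,0,0,3) value=3
Op 5: merge R2<->R0 -> R2=(0,0,0,0) R0=(0,0,0,0)
Op 6: merge R0<->R3 -> R0=(0,0,0,3) R3=(0,0,0,3)
Op 7: inc R1 by 2 -> R1=(0,2,0,0) value=2
Op 8: merge R3<->R2 -> R3=(0,0,0,3) R2=(0,0,0,3)
Op 9: inc R2 by 2 -> R2=(0,0,2,3) value=5
Op 10: inc R1 by 2 -> R1=(0,4,0,0) value=4

Answer: 0 0 0 3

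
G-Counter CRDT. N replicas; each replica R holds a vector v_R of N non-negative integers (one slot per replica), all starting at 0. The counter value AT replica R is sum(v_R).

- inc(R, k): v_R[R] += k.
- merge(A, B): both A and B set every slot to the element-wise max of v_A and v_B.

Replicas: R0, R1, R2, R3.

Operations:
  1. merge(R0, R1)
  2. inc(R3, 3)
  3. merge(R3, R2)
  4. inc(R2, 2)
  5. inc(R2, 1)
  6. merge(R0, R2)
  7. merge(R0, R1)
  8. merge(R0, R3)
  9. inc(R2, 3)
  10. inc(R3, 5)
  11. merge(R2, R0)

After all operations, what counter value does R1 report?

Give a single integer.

Answer: 6

Derivation:
Op 1: merge R0<->R1 -> R0=(0,0,0,0) R1=(0,0,0,0)
Op 2: inc R3 by 3 -> R3=(0,0,0,3) value=3
Op 3: merge R3<->R2 -> R3=(0,0,0,3) R2=(0,0,0,3)
Op 4: inc R2 by 2 -> R2=(0,0,2,3) value=5
Op 5: inc R2 by 1 -> R2=(0,0,3,3) value=6
Op 6: merge R0<->R2 -> R0=(0,0,3,3) R2=(0,0,3,3)
Op 7: merge R0<->R1 -> R0=(0,0,3,3) R1=(0,0,3,3)
Op 8: merge R0<->R3 -> R0=(0,0,3,3) R3=(0,0,3,3)
Op 9: inc R2 by 3 -> R2=(0,0,6,3) value=9
Op 10: inc R3 by 5 -> R3=(0,0,3,8) value=11
Op 11: merge R2<->R0 -> R2=(0,0,6,3) R0=(0,0,6,3)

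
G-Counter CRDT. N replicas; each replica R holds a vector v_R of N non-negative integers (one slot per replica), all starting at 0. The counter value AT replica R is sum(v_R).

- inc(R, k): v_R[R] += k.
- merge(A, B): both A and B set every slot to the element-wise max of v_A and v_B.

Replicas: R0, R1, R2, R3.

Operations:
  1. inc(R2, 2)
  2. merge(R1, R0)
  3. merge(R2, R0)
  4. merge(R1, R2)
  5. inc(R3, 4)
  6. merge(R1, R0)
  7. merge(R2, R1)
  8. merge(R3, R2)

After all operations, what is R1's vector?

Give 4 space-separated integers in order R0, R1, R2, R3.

Op 1: inc R2 by 2 -> R2=(0,0,2,0) value=2
Op 2: merge R1<->R0 -> R1=(0,0,0,0) R0=(0,0,0,0)
Op 3: merge R2<->R0 -> R2=(0,0,2,0) R0=(0,0,2,0)
Op 4: merge R1<->R2 -> R1=(0,0,2,0) R2=(0,0,2,0)
Op 5: inc R3 by 4 -> R3=(0,0,0,4) value=4
Op 6: merge R1<->R0 -> R1=(0,0,2,0) R0=(0,0,2,0)
Op 7: merge R2<->R1 -> R2=(0,0,2,0) R1=(0,0,2,0)
Op 8: merge R3<->R2 -> R3=(0,0,2,4) R2=(0,0,2,4)

Answer: 0 0 2 0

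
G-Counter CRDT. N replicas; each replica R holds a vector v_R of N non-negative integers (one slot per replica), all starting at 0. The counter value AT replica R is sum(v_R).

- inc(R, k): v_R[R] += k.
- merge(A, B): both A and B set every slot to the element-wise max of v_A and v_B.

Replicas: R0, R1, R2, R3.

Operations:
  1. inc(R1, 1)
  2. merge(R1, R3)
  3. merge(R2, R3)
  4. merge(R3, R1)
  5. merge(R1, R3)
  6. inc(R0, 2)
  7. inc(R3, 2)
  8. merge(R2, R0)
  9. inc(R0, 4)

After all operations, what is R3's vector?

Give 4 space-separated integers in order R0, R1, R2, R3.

Answer: 0 1 0 2

Derivation:
Op 1: inc R1 by 1 -> R1=(0,1,0,0) value=1
Op 2: merge R1<->R3 -> R1=(0,1,0,0) R3=(0,1,0,0)
Op 3: merge R2<->R3 -> R2=(0,1,0,0) R3=(0,1,0,0)
Op 4: merge R3<->R1 -> R3=(0,1,0,0) R1=(0,1,0,0)
Op 5: merge R1<->R3 -> R1=(0,1,0,0) R3=(0,1,0,0)
Op 6: inc R0 by 2 -> R0=(2,0,0,0) value=2
Op 7: inc R3 by 2 -> R3=(0,1,0,2) value=3
Op 8: merge R2<->R0 -> R2=(2,1,0,0) R0=(2,1,0,0)
Op 9: inc R0 by 4 -> R0=(6,1,0,0) value=7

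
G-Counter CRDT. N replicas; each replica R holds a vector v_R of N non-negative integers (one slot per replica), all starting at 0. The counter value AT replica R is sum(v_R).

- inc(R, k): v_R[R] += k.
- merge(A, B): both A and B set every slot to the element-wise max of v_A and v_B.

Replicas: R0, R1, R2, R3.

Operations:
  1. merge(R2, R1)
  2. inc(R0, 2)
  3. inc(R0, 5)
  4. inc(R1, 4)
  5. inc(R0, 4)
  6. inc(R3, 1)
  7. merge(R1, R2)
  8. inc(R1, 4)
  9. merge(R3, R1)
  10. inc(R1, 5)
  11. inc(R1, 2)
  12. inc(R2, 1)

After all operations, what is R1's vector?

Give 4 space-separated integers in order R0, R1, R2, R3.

Op 1: merge R2<->R1 -> R2=(0,0,0,0) R1=(0,0,0,0)
Op 2: inc R0 by 2 -> R0=(2,0,0,0) value=2
Op 3: inc R0 by 5 -> R0=(7,0,0,0) value=7
Op 4: inc R1 by 4 -> R1=(0,4,0,0) value=4
Op 5: inc R0 by 4 -> R0=(11,0,0,0) value=11
Op 6: inc R3 by 1 -> R3=(0,0,0,1) value=1
Op 7: merge R1<->R2 -> R1=(0,4,0,0) R2=(0,4,0,0)
Op 8: inc R1 by 4 -> R1=(0,8,0,0) value=8
Op 9: merge R3<->R1 -> R3=(0,8,0,1) R1=(0,8,0,1)
Op 10: inc R1 by 5 -> R1=(0,13,0,1) value=14
Op 11: inc R1 by 2 -> R1=(0,15,0,1) value=16
Op 12: inc R2 by 1 -> R2=(0,4,1,0) value=5

Answer: 0 15 0 1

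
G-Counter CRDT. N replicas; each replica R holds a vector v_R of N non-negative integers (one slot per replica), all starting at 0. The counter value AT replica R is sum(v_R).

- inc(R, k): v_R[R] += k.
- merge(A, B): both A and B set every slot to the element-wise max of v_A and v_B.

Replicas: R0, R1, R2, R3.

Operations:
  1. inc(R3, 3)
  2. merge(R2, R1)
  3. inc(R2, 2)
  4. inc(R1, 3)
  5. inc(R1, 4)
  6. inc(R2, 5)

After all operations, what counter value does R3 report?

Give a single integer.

Answer: 3

Derivation:
Op 1: inc R3 by 3 -> R3=(0,0,0,3) value=3
Op 2: merge R2<->R1 -> R2=(0,0,0,0) R1=(0,0,0,0)
Op 3: inc R2 by 2 -> R2=(0,0,2,0) value=2
Op 4: inc R1 by 3 -> R1=(0,3,0,0) value=3
Op 5: inc R1 by 4 -> R1=(0,7,0,0) value=7
Op 6: inc R2 by 5 -> R2=(0,0,7,0) value=7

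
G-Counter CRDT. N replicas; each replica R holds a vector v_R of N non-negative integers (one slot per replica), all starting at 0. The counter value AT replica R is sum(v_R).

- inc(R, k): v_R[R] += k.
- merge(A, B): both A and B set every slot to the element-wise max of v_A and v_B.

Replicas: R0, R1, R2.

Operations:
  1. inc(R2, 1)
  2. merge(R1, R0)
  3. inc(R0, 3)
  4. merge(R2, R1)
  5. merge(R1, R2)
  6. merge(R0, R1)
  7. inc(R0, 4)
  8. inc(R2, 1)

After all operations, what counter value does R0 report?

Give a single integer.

Answer: 8

Derivation:
Op 1: inc R2 by 1 -> R2=(0,0,1) value=1
Op 2: merge R1<->R0 -> R1=(0,0,0) R0=(0,0,0)
Op 3: inc R0 by 3 -> R0=(3,0,0) value=3
Op 4: merge R2<->R1 -> R2=(0,0,1) R1=(0,0,1)
Op 5: merge R1<->R2 -> R1=(0,0,1) R2=(0,0,1)
Op 6: merge R0<->R1 -> R0=(3,0,1) R1=(3,0,1)
Op 7: inc R0 by 4 -> R0=(7,0,1) value=8
Op 8: inc R2 by 1 -> R2=(0,0,2) value=2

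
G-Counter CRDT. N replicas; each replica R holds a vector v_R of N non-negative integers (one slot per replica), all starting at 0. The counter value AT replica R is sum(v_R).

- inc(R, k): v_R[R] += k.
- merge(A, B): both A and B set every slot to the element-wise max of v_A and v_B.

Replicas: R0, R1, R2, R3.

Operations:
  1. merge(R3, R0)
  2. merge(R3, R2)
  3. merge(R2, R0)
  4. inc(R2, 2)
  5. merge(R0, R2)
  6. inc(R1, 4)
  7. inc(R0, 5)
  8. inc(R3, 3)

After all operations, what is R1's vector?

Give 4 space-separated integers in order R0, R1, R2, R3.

Op 1: merge R3<->R0 -> R3=(0,0,0,0) R0=(0,0,0,0)
Op 2: merge R3<->R2 -> R3=(0,0,0,0) R2=(0,0,0,0)
Op 3: merge R2<->R0 -> R2=(0,0,0,0) R0=(0,0,0,0)
Op 4: inc R2 by 2 -> R2=(0,0,2,0) value=2
Op 5: merge R0<->R2 -> R0=(0,0,2,0) R2=(0,0,2,0)
Op 6: inc R1 by 4 -> R1=(0,4,0,0) value=4
Op 7: inc R0 by 5 -> R0=(5,0,2,0) value=7
Op 8: inc R3 by 3 -> R3=(0,0,0,3) value=3

Answer: 0 4 0 0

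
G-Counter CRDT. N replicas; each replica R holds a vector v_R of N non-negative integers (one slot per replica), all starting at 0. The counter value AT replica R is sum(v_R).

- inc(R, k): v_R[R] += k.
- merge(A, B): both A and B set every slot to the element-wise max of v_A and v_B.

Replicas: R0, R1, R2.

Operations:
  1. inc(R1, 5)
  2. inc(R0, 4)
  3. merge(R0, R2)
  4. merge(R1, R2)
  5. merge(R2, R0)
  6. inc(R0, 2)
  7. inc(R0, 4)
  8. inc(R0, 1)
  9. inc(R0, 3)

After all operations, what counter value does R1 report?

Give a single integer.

Op 1: inc R1 by 5 -> R1=(0,5,0) value=5
Op 2: inc R0 by 4 -> R0=(4,0,0) value=4
Op 3: merge R0<->R2 -> R0=(4,0,0) R2=(4,0,0)
Op 4: merge R1<->R2 -> R1=(4,5,0) R2=(4,5,0)
Op 5: merge R2<->R0 -> R2=(4,5,0) R0=(4,5,0)
Op 6: inc R0 by 2 -> R0=(6,5,0) value=11
Op 7: inc R0 by 4 -> R0=(10,5,0) value=15
Op 8: inc R0 by 1 -> R0=(11,5,0) value=16
Op 9: inc R0 by 3 -> R0=(14,5,0) value=19

Answer: 9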